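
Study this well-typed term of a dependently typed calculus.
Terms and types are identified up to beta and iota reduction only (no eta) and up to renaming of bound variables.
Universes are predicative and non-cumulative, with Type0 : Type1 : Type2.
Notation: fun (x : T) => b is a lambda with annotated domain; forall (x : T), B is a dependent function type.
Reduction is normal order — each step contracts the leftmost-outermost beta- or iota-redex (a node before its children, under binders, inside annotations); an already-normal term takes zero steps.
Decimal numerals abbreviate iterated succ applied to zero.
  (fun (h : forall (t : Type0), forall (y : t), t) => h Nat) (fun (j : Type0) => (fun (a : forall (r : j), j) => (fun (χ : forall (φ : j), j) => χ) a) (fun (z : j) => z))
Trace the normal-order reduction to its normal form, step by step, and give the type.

normal-order reduction sequence:
  (fun (h : forall (t : Type0), forall (y : t), t) => h Nat) (fun (j : Type0) => (fun (a : forall (r : j), j) => (fun (χ : forall (φ : j), j) => χ) a) (fun (z : j) => z))
  ~> (fun (h : Type0) => (fun (t : forall (y : h), h) => (fun (j : forall (a : h), h) => j) t) (fun (r : h) => r)) Nat
  ~> (fun (h : forall (t : Nat), Nat) => (fun (y : forall (j : Nat), Nat) => y) h) (fun (a : Nat) => a)
  ~> (fun (h : forall (t : Nat), Nat) => h) (fun (y : Nat) => y)
  ~> fun (h : Nat) => h
inferred type:
  forall (h : Nat), Nat


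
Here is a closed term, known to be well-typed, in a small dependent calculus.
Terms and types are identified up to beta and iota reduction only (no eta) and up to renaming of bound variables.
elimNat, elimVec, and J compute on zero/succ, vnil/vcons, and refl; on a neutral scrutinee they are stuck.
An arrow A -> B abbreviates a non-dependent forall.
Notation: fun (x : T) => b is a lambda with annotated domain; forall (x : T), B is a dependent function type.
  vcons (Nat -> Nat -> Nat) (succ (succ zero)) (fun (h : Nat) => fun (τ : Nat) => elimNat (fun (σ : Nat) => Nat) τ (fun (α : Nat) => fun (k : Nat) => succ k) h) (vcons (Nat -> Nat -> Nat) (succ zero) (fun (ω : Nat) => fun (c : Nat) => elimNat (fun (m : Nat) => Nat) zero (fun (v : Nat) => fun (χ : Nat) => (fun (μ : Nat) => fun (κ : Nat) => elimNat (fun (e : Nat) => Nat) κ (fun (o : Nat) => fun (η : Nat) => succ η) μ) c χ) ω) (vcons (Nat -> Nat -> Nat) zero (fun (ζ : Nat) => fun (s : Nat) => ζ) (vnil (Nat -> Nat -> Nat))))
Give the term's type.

the term's type:
  Vec (Nat -> Nat -> Nat) (succ (succ (succ zero)))


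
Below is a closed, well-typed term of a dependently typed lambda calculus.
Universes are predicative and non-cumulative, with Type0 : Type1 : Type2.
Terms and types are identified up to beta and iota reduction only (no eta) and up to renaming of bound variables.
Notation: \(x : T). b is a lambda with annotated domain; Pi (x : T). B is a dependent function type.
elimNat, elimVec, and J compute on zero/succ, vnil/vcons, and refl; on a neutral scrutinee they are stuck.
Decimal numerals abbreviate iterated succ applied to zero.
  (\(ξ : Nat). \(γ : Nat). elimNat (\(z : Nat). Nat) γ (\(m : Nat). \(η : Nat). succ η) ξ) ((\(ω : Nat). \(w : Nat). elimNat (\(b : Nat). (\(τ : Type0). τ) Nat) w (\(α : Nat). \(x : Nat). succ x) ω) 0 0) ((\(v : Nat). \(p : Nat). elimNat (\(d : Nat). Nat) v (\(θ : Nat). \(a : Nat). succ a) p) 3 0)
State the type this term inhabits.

inferred type:
  Nat


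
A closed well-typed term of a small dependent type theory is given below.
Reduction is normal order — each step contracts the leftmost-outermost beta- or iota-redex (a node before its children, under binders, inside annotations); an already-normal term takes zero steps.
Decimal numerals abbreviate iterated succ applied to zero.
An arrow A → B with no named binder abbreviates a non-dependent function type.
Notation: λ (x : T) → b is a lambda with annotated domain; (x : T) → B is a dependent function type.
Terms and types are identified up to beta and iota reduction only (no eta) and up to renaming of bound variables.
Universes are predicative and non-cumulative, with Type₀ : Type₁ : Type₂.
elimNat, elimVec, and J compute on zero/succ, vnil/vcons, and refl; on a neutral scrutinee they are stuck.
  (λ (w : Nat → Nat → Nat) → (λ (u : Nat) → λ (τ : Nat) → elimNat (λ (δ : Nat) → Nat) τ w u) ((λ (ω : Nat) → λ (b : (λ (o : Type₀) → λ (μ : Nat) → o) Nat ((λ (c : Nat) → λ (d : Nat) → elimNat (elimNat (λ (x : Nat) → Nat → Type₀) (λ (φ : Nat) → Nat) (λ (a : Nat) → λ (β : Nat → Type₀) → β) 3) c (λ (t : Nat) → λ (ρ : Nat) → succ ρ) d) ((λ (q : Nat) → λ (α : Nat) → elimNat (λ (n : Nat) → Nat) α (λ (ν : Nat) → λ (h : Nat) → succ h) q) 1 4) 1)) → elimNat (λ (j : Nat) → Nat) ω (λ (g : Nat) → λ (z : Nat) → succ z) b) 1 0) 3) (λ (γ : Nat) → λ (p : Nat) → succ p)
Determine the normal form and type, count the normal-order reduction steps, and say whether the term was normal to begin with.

resulting normal form:
  4
inferred type:
  Nat
reduction steps (normal order): 10
already normal: no
first redex: a beta-redex


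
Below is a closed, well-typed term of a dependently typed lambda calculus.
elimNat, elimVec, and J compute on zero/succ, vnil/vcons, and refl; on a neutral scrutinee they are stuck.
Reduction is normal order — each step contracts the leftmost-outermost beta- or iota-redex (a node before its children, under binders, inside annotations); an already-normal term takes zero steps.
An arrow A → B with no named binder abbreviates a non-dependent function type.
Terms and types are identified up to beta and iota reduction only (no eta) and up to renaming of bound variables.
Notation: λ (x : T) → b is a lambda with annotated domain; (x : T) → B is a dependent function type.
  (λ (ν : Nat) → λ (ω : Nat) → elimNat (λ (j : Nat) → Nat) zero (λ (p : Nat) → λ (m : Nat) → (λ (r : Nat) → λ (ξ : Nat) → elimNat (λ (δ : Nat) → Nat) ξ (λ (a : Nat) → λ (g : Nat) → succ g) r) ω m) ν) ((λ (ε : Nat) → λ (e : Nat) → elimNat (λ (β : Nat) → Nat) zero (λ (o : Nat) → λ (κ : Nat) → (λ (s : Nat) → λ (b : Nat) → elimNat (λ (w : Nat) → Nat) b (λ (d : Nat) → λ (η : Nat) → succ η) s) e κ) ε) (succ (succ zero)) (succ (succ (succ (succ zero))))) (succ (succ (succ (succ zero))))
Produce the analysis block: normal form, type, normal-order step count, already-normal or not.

resulting normal form:
  succ (succ (succ (succ (succ (succ (succ (succ (succ (succ (succ (succ (succ (succ (succ (succ (succ (succ (succ (succ (succ (succ (succ (succ (succ (succ (succ (succ (succ (succ (succ (succ zero)))))))))))))))))))))))))))))))
inferred type:
  Nat
normal-order step count: 81
term was already normal: no
first contracted redex: a beta-redex


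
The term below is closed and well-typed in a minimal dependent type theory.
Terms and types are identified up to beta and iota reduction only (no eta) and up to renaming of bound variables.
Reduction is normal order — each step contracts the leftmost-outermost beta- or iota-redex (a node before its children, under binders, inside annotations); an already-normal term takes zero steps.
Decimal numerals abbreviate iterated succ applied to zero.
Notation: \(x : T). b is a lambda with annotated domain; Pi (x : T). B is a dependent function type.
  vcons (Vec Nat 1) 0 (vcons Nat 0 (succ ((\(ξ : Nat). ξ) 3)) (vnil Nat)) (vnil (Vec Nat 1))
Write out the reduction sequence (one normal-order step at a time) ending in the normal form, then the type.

reduction (normal order):
  vcons (Vec Nat 1) 0 (vcons Nat 0 (succ ((\(ξ : Nat). ξ) 3)) (vnil Nat)) (vnil (Vec Nat 1))
  ~> vcons (Vec Nat 1) 0 (vcons Nat 0 4 (vnil Nat)) (vnil (Vec Nat 1))
inferred type:
  Vec (Vec Nat 1) 1


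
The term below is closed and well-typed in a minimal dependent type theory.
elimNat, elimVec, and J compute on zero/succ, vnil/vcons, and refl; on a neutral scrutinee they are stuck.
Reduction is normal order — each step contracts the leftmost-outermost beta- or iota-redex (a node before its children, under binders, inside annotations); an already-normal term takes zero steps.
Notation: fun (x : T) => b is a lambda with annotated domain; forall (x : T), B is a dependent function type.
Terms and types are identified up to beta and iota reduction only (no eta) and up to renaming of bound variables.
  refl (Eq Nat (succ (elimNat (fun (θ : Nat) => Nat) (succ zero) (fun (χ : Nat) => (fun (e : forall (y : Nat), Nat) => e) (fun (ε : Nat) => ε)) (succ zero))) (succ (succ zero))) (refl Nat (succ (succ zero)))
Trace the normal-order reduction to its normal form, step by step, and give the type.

normal-order reduction sequence:
  refl (Eq Nat (succ (elimNat (fun (θ : Nat) => Nat) (succ zero) (fun (χ : Nat) => (fun (e : forall (y : Nat), Nat) => e) (fun (ε : Nat) => ε)) (succ zero))) (succ (succ zero))) (refl Nat (succ (succ zero)))
  ~> refl (Eq Nat (succ ((fun (θ : Nat) => (fun (χ : forall (e : Nat), Nat) => χ) (fun (y : Nat) => y)) zero (elimNat (fun (ε : Nat) => Nat) (succ zero) (fun (c : Nat) => (fun (β : forall (γ : Nat), Nat) => β) (fun (η : Nat) => η)) zero))) (succ (succ zero))) (refl Nat (succ (succ zero)))
  ~> refl (Eq Nat (succ ((fun (θ : forall (χ : Nat), Nat) => θ) (fun (e : Nat) => e) (elimNat (fun (y : Nat) => Nat) (succ zero) (fun (ε : Nat) => (fun (c : forall (β : Nat), Nat) => c) (fun (γ : Nat) => γ)) zero))) (succ (succ zero))) (refl Nat (succ (succ zero)))
  ~> refl (Eq Nat (succ ((fun (θ : Nat) => θ) (elimNat (fun (χ : Nat) => Nat) (succ zero) (fun (e : Nat) => (fun (y : forall (ε : Nat), Nat) => y) (fun (c : Nat) => c)) zero))) (succ (succ zero))) (refl Nat (succ (succ zero)))
  ~> refl (Eq Nat (succ (elimNat (fun (θ : Nat) => Nat) (succ zero) (fun (χ : Nat) => (fun (e : forall (y : Nat), Nat) => e) (fun (ε : Nat) => ε)) zero)) (succ (succ zero))) (refl Nat (succ (succ zero)))
  ~> refl (Eq Nat (succ (succ zero)) (succ (succ zero))) (refl Nat (succ (succ zero)))
type:
  Eq (Eq Nat (succ (succ zero)) (succ (succ zero))) (refl Nat (succ (succ zero))) (refl Nat (succ (succ zero)))


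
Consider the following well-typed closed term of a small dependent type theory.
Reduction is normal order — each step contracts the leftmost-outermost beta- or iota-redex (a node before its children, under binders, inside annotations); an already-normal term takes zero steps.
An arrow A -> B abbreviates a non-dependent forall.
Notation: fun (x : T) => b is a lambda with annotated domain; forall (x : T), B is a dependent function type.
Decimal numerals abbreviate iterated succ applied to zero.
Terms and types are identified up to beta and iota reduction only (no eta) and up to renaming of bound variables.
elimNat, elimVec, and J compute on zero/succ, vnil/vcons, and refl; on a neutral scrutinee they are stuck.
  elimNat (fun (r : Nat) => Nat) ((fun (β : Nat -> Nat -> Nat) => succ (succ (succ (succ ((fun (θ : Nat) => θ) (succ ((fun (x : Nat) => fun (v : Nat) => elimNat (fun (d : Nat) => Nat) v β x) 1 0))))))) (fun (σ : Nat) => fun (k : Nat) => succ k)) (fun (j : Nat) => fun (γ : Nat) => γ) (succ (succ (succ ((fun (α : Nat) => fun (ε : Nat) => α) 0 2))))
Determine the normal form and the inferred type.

normal form:
  6
the term's type:
  Nat


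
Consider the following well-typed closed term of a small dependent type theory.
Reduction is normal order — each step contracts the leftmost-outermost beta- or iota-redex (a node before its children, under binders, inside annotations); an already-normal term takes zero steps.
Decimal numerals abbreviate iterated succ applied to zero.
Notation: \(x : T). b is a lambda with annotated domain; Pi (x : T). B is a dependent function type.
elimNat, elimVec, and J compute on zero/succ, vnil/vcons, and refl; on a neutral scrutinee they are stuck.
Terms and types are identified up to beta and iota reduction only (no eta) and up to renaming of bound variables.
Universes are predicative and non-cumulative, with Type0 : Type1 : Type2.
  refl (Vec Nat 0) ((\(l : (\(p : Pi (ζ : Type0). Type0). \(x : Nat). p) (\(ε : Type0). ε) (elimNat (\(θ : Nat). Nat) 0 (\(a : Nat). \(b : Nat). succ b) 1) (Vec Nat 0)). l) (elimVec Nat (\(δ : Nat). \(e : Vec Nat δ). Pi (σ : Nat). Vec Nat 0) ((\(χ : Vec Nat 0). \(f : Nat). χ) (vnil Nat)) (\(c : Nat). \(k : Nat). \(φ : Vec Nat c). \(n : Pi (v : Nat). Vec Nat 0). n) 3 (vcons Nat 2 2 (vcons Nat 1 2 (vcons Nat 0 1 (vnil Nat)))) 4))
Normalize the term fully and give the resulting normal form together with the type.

resulting normal form:
  refl (Vec Nat 0) (vnil Nat)
type:
  Eq (Vec Nat 0) (vnil Nat) (vnil Nat)


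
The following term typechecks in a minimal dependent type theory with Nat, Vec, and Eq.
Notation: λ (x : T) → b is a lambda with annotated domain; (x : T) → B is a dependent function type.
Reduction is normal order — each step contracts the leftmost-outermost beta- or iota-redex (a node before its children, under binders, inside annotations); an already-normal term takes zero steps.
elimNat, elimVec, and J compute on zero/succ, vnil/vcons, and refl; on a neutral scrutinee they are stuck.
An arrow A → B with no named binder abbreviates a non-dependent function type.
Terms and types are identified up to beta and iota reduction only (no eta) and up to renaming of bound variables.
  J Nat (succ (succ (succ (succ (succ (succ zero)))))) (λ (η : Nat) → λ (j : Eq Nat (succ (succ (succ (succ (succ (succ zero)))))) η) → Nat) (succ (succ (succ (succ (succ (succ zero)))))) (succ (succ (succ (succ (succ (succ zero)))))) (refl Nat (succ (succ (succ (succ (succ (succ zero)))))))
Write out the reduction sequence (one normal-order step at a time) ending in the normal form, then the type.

reduction (normal order):
  J Nat (succ (succ (succ (succ (succ (succ zero)))))) (λ (η : Nat) → λ (j : Eq Nat (succ (succ (succ (succ (succ (succ zero)))))) η) → Nat) (succ (succ (succ (succ (succ (succ zero)))))) (succ (succ (succ (succ (succ (succ zero)))))) (refl Nat (succ (succ (succ (succ (succ (succ zero)))))))
  ~> succ (succ (succ (succ (succ (succ zero)))))
the term's type:
  Nat


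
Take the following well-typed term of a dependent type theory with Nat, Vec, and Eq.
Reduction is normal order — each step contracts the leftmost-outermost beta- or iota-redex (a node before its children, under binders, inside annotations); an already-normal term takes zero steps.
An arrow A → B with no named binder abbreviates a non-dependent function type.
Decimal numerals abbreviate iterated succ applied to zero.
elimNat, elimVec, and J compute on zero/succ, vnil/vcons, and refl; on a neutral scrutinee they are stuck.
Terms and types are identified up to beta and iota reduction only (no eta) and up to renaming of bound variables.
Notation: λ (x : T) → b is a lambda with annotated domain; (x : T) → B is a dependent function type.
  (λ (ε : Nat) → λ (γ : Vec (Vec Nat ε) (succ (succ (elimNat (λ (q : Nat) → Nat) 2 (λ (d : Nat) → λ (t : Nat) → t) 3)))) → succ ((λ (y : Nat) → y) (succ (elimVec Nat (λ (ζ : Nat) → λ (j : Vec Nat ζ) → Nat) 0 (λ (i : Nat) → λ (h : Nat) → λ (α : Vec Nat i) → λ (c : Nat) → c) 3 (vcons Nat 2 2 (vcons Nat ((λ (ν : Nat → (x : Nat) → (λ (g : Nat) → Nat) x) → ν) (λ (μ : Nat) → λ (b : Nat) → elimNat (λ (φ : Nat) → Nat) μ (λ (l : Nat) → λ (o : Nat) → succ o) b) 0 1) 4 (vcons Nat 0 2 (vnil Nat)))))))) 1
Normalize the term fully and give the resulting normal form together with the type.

resulting normal form:
  λ (ε : Vec (Vec Nat 1) 4) → 2
type:
  Vec (Vec Nat 1) 4 → Nat
observation: 28 normal-order steps separate the term from its normal form.


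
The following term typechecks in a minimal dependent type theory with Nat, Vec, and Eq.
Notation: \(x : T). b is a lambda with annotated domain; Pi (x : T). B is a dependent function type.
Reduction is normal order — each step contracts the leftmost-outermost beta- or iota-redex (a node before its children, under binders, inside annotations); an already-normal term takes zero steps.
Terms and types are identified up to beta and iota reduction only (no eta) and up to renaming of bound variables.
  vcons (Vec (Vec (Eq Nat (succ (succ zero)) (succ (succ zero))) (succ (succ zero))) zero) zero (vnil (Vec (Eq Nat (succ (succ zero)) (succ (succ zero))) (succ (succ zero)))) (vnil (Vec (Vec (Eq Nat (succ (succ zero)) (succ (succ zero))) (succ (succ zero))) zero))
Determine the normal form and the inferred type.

resulting normal form:
  vcons (Vec (Vec (Eq Nat (succ (succ zero)) (succ (succ zero))) (succ (succ zero))) zero) zero (vnil (Vec (Eq Nat (succ (succ zero)) (succ (succ zero))) (succ (succ zero)))) (vnil (Vec (Vec (Eq Nat (succ (succ zero)) (succ (succ zero))) (succ (succ zero))) zero))
inferred type:
  Vec (Vec (Vec (Eq Nat (succ (succ zero)) (succ (succ zero))) (succ (succ zero))) zero) (succ zero)
observation: the term is already in normal form.


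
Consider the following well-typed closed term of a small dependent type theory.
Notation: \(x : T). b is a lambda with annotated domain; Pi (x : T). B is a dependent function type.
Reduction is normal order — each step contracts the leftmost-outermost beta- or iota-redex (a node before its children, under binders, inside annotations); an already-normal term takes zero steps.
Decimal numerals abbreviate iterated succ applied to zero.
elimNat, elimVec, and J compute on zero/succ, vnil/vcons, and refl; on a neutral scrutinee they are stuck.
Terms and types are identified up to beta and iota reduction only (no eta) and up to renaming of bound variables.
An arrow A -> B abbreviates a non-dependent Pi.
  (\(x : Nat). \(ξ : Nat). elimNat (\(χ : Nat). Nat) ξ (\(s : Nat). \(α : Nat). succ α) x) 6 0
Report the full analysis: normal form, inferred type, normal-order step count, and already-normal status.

normal form:
  6
type:
  Nat
steps to reach normal form (normal order): 21
already normal: no
first redex: a beta-redex


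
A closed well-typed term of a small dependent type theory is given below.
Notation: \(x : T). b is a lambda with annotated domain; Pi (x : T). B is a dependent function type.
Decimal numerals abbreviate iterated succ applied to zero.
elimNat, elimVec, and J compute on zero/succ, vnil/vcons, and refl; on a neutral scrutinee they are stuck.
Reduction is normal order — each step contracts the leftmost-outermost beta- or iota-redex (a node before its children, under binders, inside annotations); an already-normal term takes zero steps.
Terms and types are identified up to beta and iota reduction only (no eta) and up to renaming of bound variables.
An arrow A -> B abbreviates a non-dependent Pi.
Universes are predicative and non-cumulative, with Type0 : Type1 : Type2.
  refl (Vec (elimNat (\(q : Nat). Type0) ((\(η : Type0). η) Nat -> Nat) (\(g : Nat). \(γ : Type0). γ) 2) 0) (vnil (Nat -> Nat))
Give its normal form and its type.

reduced normal form:
  refl (Vec (Nat -> Nat) 0) (vnil (Nat -> Nat))
type:
  Eq (Vec (Nat -> Nat) 0) (vnil (Nat -> Nat)) (vnil (Nat -> Nat))


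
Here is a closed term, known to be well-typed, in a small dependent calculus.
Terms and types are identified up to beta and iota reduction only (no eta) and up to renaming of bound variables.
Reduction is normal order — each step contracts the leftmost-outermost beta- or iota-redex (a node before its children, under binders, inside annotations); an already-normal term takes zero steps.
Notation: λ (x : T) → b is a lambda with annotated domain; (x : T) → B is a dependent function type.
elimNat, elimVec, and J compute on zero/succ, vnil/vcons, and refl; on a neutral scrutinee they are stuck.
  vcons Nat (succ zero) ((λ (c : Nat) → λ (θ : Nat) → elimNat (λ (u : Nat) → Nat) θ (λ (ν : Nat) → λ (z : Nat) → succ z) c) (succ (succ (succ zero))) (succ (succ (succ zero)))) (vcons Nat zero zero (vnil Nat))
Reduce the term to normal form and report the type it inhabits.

resulting normal form:
  vcons Nat (succ zero) (succ (succ (succ (succ (succ (succ zero)))))) (vcons Nat zero zero (vnil Nat))
inferred type:
  Vec Nat (succ (succ zero))
observation: reduction starts at a beta-redex, and 12 normal-order steps reach the normal form.


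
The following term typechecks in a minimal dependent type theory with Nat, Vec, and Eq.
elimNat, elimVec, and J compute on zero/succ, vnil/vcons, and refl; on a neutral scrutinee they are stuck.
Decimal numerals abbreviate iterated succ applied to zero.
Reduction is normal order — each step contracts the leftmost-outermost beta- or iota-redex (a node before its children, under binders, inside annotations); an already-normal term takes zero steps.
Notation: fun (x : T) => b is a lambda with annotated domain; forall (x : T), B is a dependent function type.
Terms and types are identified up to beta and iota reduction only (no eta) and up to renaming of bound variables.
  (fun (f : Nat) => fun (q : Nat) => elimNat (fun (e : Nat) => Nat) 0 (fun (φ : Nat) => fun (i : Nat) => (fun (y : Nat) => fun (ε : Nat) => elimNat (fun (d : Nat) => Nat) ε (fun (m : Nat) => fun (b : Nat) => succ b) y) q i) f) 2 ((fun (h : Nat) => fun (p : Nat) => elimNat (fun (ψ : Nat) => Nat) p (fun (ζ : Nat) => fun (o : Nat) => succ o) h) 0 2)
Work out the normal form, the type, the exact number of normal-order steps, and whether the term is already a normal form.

normal form:
  4
inferred type:
  Nat
steps to reach normal form (normal order): 33
started in normal form: no
first contracted redex: a beta-redex


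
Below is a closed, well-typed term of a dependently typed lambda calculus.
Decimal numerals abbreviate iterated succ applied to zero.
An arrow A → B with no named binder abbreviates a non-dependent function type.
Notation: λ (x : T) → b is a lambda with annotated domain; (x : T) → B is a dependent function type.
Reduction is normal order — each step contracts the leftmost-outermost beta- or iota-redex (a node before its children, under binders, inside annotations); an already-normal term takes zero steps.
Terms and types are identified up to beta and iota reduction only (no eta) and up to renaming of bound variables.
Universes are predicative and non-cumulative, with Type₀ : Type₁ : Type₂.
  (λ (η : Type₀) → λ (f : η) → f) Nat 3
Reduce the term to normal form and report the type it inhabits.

resulting normal form:
  3
type:
  Nat


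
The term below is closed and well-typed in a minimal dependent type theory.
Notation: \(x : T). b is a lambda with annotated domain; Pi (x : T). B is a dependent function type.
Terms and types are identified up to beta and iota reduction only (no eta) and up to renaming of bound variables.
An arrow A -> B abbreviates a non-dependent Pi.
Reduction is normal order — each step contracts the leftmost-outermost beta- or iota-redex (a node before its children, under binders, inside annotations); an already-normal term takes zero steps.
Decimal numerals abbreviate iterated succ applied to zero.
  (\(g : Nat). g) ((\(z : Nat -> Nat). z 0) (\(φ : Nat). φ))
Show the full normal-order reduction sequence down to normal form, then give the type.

reduction (normal order):
  (\(g : Nat). g) ((\(z : Nat -> Nat). z 0) (\(φ : Nat). φ))
  ~> (\(g : Nat -> Nat). g 0) (\(z : Nat). z)
  ~> (\(g : Nat). g) 0
  ~> 0
type:
  Nat


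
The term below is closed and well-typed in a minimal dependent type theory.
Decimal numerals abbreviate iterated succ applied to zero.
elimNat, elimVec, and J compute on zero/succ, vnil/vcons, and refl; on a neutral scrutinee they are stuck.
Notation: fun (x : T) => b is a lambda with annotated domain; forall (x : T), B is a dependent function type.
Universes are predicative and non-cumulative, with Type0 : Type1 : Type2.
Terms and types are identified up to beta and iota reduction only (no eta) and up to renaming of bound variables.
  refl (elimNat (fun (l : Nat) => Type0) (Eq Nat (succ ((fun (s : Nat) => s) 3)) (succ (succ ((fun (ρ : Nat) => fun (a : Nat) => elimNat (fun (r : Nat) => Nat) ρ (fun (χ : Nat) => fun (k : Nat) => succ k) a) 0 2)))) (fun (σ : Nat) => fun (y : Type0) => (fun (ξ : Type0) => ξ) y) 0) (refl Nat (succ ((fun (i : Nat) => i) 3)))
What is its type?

inferred type:
  Eq (Eq Nat 4 4) (refl Nat 4) (refl Nat 4)


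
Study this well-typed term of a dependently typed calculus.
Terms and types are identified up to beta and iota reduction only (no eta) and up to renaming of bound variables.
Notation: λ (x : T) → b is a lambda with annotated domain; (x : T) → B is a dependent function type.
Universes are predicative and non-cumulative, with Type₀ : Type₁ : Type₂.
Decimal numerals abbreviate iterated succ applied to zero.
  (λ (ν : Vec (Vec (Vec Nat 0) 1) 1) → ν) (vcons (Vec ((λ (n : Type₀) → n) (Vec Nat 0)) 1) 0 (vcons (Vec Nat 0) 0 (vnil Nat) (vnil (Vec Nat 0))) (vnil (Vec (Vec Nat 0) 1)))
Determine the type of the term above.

type:
  Vec (Vec (Vec Nat 0) 1) 1


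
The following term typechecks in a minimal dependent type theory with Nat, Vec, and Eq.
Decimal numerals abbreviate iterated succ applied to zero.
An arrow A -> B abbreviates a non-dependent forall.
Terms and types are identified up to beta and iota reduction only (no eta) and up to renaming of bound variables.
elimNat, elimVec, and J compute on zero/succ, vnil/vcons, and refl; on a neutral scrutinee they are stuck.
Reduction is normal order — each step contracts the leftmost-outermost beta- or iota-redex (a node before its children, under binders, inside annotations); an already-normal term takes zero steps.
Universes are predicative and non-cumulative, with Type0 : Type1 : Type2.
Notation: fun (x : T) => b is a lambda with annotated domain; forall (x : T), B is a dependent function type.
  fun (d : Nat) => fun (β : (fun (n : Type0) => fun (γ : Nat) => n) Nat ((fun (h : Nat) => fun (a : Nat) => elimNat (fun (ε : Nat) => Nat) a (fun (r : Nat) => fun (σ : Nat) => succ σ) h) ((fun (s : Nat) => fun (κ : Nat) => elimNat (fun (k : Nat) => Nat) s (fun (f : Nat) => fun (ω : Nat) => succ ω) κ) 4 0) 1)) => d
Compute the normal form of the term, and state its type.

resulting normal form:
  fun (d : Nat) => fun (β : Nat) => d
inferred type:
  Nat -> Nat -> Nat
observation: 2 normal-order steps separate the term from its normal form.


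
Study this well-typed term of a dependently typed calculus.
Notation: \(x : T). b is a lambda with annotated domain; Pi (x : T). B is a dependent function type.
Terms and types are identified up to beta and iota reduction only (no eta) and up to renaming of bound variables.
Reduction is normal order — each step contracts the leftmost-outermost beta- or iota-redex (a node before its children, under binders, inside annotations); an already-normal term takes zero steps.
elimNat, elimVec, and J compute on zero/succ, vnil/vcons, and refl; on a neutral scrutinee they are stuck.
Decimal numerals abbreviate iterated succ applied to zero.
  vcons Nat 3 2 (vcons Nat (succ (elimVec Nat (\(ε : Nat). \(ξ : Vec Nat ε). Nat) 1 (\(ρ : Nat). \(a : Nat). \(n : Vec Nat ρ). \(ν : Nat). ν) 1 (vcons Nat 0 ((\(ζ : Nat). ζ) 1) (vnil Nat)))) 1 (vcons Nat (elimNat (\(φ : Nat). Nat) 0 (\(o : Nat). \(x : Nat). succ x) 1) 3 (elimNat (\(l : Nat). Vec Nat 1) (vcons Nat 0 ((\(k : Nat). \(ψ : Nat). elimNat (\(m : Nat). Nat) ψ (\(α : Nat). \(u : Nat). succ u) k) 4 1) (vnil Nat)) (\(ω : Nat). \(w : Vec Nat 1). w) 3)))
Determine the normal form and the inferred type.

normal form:
  vcons Nat 3 2 (vcons Nat 2 1 (vcons Nat 1 3 (vcons Nat 0 5 (vnil Nat))))
type:
  Vec Nat 4
observation: reduction starts at an elimVec iota-redex, and 35 normal-order steps reach the normal form.


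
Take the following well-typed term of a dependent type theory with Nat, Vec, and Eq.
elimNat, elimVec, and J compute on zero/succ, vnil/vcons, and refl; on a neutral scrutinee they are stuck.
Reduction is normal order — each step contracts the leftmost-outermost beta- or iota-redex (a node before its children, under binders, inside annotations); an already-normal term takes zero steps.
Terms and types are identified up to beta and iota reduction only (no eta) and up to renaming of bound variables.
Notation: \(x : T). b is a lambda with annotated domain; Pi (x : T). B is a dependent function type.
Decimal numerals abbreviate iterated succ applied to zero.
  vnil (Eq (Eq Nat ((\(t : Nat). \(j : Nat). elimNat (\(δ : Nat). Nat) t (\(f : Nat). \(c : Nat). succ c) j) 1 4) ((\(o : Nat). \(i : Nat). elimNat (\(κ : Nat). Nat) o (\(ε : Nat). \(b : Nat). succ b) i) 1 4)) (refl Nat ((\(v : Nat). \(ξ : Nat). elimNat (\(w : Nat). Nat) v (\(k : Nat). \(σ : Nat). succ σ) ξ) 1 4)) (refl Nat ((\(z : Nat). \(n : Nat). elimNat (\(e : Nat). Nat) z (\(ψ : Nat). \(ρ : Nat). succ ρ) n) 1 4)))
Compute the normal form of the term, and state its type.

reduced normal form:
  vnil (Eq (Eq Nat 5 5) (refl Nat 5) (refl Nat 5))
the term's type:
  Vec (Eq (Eq Nat 5 5) (refl Nat 5) (refl Nat 5)) 0
observation: 60 normal-order steps normalize the term, beginning with a beta-redex.


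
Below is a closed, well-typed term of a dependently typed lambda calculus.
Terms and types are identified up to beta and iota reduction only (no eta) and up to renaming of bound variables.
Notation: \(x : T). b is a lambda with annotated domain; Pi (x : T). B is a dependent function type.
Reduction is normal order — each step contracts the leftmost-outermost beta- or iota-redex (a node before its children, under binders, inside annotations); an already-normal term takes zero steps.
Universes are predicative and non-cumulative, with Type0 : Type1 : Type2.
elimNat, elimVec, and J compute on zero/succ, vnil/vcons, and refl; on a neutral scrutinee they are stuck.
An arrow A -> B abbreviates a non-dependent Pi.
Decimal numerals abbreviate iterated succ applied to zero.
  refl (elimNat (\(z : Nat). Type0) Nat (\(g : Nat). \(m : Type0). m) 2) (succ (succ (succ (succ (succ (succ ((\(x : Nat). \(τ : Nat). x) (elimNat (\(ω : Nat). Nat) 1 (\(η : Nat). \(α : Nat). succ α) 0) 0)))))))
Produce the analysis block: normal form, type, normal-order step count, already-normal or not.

reduced normal form:
  refl Nat 7
inferred type:
  Eq Nat 7 7
normal-order step count: 10
term was already normal: no
first contracted redex: an elimNat iota-redex


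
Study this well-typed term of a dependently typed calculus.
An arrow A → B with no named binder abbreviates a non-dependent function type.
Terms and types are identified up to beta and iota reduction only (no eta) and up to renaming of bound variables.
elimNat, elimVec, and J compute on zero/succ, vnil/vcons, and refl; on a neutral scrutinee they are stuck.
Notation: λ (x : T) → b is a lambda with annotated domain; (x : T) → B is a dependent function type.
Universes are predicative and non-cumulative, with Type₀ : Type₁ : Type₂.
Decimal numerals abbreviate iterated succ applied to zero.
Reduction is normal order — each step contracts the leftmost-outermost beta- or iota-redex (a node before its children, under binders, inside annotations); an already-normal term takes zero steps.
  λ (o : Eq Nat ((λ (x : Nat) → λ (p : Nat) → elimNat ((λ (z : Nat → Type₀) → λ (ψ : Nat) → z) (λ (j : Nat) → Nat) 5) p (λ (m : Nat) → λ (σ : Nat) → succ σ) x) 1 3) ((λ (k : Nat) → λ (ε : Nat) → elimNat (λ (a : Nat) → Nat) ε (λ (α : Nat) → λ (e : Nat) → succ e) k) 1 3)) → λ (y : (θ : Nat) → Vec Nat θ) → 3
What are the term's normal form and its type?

normal form:
  λ (o : Eq Nat 4 4) → λ (x : (p : Nat) → Vec Nat p) → 3
type:
  Eq Nat 4 4 → ((o : Nat) → Vec Nat o) → Nat
observation: the leftmost-outermost redex is a beta-redex, and normalization takes 12 steps.


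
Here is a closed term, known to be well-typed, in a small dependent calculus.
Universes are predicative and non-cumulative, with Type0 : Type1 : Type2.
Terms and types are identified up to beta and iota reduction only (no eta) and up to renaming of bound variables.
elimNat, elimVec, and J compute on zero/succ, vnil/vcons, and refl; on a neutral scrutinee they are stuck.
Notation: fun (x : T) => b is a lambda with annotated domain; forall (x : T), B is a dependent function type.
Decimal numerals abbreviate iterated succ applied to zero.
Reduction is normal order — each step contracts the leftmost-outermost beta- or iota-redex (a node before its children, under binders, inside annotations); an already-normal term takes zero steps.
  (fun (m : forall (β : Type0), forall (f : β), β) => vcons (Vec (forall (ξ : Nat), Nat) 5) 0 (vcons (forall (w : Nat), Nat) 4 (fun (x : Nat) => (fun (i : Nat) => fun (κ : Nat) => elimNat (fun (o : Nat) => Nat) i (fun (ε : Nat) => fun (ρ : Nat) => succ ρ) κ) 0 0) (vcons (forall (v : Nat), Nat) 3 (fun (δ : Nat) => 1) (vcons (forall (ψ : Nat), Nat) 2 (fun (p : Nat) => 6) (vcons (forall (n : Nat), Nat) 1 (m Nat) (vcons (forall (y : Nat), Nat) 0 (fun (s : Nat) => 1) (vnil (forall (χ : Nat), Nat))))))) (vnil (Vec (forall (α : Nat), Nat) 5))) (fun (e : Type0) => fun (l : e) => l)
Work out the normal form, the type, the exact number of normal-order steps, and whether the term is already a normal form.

resulting normal form:
  vcons (Vec (forall (m : Nat), Nat) 5) 0 (vcons (forall (β : Nat), Nat) 4 (fun (f : Nat) => 0) (vcons (forall (ξ : Nat), Nat) 3 (fun (w : Nat) => 1) (vcons (forall (x : Nat), Nat) 2 (fun (i : Nat) => 6) (vcons (forall (κ : Nat), Nat) 1 (fun (o : Nat) => o) (vcons (forall (ε : Nat), Nat) 0 (fun (ρ : Nat) => 1) (vnil (forall (v : Nat), Nat))))))) (vnil (Vec (forall (δ : Nat), Nat) 5))
inferred type:
  Vec (Vec (forall (m : Nat), Nat) 5) 1
steps to reach normal form (normal order): 5
term was already normal: no
first contracted redex: a beta-redex


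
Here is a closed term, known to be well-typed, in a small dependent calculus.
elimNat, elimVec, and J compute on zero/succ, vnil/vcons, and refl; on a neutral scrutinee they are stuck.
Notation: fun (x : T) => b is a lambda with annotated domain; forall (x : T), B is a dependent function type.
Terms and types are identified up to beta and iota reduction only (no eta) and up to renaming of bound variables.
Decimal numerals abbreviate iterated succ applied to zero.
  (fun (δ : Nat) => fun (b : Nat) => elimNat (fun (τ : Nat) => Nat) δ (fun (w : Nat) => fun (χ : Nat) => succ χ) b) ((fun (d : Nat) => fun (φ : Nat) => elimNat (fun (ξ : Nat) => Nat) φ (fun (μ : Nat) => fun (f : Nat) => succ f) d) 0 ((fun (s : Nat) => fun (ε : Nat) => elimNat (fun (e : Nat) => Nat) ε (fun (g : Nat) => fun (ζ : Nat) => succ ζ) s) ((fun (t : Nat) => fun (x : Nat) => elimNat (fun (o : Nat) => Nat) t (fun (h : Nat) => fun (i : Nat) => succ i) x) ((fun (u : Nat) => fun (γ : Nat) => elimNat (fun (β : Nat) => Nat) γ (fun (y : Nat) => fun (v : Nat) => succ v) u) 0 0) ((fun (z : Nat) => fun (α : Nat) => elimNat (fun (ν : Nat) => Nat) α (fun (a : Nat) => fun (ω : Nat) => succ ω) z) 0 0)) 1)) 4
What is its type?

the term's type:
  Nat


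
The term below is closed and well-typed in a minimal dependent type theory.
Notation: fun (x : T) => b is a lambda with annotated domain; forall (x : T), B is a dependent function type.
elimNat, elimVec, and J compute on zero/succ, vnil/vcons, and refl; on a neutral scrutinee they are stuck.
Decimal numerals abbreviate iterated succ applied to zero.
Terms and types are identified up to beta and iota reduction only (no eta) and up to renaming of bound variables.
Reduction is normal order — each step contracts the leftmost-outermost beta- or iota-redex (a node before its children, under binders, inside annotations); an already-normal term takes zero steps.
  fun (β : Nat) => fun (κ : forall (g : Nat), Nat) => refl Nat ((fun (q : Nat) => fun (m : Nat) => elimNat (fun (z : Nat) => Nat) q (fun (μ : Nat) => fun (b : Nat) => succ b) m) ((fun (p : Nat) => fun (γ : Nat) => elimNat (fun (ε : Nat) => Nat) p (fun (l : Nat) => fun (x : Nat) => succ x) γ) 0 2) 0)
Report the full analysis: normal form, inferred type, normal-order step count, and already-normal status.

normal form:
  fun (β : Nat) => fun (κ : forall (g : Nat), Nat) => refl Nat 2
type:
  forall (β : Nat), forall (κ : forall (g : Nat), Nat), Eq Nat 2 2
normal-order step count: 12
term was already normal: no
first redex: a beta-redex


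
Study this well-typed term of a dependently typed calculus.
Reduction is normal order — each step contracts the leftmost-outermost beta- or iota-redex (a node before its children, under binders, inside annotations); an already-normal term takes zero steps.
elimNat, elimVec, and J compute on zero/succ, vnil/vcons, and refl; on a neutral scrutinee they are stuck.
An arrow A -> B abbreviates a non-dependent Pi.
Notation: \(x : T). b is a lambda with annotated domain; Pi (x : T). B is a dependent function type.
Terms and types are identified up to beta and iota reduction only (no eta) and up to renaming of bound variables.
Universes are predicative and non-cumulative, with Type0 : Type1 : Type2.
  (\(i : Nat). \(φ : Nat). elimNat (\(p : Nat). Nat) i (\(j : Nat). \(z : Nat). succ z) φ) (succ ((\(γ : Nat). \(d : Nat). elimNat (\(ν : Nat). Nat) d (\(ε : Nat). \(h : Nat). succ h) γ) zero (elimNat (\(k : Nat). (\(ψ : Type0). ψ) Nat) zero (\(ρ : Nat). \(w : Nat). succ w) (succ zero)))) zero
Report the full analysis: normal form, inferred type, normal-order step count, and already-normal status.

normal form:
  succ (succ zero)
type:
  Nat
steps to reach normal form (normal order): 10
started in normal form: no
first redex: a beta-redex


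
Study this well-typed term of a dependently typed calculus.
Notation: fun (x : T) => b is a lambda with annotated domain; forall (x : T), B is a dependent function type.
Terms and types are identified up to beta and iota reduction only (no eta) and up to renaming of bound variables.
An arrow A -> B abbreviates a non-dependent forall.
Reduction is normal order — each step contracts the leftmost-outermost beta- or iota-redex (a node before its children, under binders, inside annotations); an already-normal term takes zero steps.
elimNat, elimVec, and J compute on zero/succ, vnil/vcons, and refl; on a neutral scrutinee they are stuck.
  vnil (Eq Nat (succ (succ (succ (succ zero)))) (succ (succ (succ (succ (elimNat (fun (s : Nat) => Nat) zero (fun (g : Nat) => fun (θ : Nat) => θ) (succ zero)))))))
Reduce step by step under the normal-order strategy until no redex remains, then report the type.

normal-order reduction sequence:
  vnil (Eq Nat (succ (succ (succ (succ zero)))) (succ (succ (succ (succ (elimNat (fun (s : Nat) => Nat) zero (fun (g : Nat) => fun (θ : Nat) => θ) (succ zero)))))))
  ~> vnil (Eq Nat (succ (succ (succ (succ zero)))) (succ (succ (succ (succ ((fun (s : Nat) => fun (g : Nat) => g) zero (elimNat (fun (θ : Nat) => Nat) zero (fun (ζ : Nat) => fun (v : Nat) => v) zero)))))))
  ~> vnil (Eq Nat (succ (succ (succ (succ zero)))) (succ (succ (succ (succ ((fun (s : Nat) => s) (elimNat (fun (g : Nat) => Nat) zero (fun (θ : Nat) => fun (ζ : Nat) => ζ) zero)))))))
  ~> vnil (Eq Nat (succ (succ (succ (succ zero)))) (succ (succ (succ (succ (elimNat (fun (s : Nat) => Nat) zero (fun (g : Nat) => fun (θ : Nat) => θ) zero))))))
  ~> vnil (Eq Nat (succ (succ (succ (succ zero)))) (succ (succ (succ (succ zero)))))
the term's type:
  Vec (Eq Nat (succ (succ (succ (succ zero)))) (succ (succ (succ (succ zero))))) zero


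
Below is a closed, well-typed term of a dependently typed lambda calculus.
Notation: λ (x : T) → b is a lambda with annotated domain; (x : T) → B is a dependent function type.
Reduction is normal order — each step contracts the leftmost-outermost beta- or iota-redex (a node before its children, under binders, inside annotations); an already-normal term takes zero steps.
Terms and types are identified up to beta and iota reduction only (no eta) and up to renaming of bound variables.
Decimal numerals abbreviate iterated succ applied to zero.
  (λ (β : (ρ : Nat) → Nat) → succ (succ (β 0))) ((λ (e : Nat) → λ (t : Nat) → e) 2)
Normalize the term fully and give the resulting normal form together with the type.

reduced normal form:
  4
type:
  Nat
observation: normalization takes exactly 3 steps under the normal-order strategy.
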